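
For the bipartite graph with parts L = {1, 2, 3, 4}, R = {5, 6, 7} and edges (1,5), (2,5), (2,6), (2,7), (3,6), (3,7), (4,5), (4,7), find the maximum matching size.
3 (matching: (1,5), (2,7), (3,6); upper bound min(|L|,|R|) = min(4,3) = 3)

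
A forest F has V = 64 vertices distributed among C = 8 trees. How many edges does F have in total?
56 (Each of the 8 component trees on V_i vertices has V_i - 1 edges; summing gives V - C = 64 - 8 = 56)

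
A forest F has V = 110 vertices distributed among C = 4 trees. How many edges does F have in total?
106 (Each of the 4 component trees on V_i vertices has V_i - 1 edges; summing gives V - C = 110 - 4 = 106)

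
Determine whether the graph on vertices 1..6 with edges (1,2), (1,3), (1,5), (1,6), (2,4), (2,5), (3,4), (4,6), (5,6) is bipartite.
No (odd cycle of length 3: 5 -> 1 -> 2 -> 5)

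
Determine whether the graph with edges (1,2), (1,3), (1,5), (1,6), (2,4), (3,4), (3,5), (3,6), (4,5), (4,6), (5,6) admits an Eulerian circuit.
Yes (the graph is connected and all 6 vertices have even degree)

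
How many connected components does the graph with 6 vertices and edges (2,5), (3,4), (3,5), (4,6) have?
2 (components: {1}, {2, 3, 4, 5, 6})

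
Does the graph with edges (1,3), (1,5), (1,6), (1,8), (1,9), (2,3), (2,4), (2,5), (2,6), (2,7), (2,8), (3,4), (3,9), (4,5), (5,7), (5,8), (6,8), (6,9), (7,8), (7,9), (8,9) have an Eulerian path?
No (4 vertices have odd degree: {1, 4, 5, 9}; Eulerian path requires 0 or 2)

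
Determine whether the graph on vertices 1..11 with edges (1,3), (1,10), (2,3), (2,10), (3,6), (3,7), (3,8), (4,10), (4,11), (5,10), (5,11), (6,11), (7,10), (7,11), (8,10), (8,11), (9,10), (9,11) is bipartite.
Yes. Partition: {1, 2, 4, 5, 6, 7, 8, 9}, {3, 10, 11}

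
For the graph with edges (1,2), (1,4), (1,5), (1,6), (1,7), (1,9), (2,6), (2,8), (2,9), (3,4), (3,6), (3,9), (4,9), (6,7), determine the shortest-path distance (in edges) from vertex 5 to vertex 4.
2 (path: 5 -> 1 -> 4, 2 edges)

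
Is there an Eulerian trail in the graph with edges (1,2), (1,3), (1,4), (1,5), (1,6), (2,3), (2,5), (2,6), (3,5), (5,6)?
No (4 vertices have odd degree: {1, 3, 4, 6}; Eulerian path requires 0 or 2)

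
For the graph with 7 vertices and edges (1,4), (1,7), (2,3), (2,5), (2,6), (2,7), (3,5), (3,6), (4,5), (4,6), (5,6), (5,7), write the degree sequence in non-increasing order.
[5, 4, 4, 3, 3, 3, 2] (degrees: deg(1)=2, deg(2)=4, deg(3)=3, deg(4)=3, deg(5)=5, deg(6)=4, deg(7)=3)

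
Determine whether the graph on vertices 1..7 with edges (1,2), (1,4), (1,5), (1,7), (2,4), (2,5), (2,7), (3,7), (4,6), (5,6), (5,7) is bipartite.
No (odd cycle of length 3: 7 -> 1 -> 5 -> 7)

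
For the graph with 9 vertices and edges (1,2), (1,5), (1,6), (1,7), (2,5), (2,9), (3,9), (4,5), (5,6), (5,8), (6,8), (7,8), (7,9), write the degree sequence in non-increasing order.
[5, 4, 3, 3, 3, 3, 3, 1, 1] (degrees: deg(1)=4, deg(2)=3, deg(3)=1, deg(4)=1, deg(5)=5, deg(6)=3, deg(7)=3, deg(8)=3, deg(9)=3)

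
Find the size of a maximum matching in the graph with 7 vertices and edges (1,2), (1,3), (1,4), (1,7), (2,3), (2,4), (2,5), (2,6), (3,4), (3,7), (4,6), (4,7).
3 (matching: (1,7), (2,5), (4,6); upper bound floor(n/2) = floor(7/2) = 3)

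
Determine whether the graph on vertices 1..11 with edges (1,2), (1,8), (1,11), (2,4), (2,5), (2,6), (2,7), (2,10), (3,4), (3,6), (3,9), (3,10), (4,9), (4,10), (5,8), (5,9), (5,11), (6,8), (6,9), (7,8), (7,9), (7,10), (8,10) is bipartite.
No (odd cycle of length 3: 7 -> 8 -> 10 -> 7)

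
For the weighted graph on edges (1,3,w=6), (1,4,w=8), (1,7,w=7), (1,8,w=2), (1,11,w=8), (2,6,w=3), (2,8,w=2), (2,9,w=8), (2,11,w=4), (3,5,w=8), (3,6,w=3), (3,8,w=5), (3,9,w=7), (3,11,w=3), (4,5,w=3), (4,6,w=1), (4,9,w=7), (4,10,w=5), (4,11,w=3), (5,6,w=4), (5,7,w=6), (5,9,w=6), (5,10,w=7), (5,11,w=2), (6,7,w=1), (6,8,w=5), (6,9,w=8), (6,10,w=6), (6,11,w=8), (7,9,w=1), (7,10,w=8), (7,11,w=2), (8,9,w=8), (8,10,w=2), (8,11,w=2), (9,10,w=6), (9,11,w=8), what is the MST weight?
18 (MST edges: (1,8,w=2), (2,8,w=2), (3,11,w=3), (4,6,w=1), (5,11,w=2), (6,7,w=1), (7,9,w=1), (7,11,w=2), (8,10,w=2), (8,11,w=2); sum of weights 2 + 2 + 3 + 1 + 2 + 1 + 1 + 2 + 2 + 2 = 18)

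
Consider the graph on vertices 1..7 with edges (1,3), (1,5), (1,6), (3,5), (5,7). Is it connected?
No, it has 3 components: {1, 3, 5, 6, 7}, {2}, {4}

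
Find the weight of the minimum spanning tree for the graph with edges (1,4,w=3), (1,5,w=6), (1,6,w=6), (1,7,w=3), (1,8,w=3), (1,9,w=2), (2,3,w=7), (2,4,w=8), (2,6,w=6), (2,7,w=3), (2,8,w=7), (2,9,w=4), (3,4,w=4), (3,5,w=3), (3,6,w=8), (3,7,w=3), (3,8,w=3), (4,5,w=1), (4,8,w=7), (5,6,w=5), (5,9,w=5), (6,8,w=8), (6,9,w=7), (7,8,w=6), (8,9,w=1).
21 (MST edges: (1,4,w=3), (1,7,w=3), (1,9,w=2), (2,7,w=3), (3,5,w=3), (4,5,w=1), (5,6,w=5), (8,9,w=1); sum of weights 3 + 3 + 2 + 3 + 3 + 1 + 5 + 1 = 21)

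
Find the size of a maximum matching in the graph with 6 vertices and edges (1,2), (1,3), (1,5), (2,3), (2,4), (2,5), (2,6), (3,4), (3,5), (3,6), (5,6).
3 (matching: (1,3), (2,4), (5,6); upper bound floor(n/2) = floor(6/2) = 3)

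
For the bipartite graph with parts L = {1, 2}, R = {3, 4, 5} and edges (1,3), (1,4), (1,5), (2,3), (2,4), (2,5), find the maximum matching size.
2 (matching: (1,5), (2,4); upper bound min(|L|,|R|) = min(2,3) = 2)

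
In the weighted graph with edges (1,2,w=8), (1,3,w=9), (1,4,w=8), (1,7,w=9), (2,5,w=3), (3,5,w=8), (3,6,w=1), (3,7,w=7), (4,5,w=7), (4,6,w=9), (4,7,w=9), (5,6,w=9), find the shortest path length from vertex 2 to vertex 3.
11 (path: 2 -> 5 -> 3; weights 3 + 8 = 11)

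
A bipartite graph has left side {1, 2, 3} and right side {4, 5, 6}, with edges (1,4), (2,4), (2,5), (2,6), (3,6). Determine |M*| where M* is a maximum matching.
3 (matching: (1,4), (2,5), (3,6); upper bound min(|L|,|R|) = min(3,3) = 3)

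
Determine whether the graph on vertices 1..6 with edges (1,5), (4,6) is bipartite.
Yes. Partition: {1, 2, 3, 4}, {5, 6}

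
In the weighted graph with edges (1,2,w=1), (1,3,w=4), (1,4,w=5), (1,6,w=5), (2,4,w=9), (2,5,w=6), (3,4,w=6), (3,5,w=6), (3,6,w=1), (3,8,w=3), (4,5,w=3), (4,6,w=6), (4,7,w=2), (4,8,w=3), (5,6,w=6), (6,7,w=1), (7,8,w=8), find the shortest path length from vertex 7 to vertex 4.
2 (path: 7 -> 4; weights 2 = 2)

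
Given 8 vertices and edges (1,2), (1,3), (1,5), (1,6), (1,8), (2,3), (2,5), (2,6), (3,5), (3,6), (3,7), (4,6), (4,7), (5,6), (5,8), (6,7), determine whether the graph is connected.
Yes (BFS from 1 visits [1, 2, 3, 5, 6, 8, 7, 4] — all 8 vertices reached)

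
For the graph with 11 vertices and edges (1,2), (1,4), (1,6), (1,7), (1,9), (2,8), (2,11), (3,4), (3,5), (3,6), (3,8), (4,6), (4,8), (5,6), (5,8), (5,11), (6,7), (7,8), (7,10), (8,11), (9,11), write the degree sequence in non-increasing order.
[6, 5, 5, 4, 4, 4, 4, 4, 3, 2, 1] (degrees: deg(1)=5, deg(2)=3, deg(3)=4, deg(4)=4, deg(5)=4, deg(6)=5, deg(7)=4, deg(8)=6, deg(9)=2, deg(10)=1, deg(11)=4)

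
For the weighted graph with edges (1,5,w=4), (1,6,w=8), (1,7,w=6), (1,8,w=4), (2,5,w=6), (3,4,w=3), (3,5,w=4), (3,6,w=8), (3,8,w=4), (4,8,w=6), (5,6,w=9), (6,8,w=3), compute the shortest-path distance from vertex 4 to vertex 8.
6 (path: 4 -> 8; weights 6 = 6)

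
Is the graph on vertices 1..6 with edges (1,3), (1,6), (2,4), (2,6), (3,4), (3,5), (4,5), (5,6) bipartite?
No (odd cycle of length 5: 5 -> 6 -> 1 -> 3 -> 4 -> 5)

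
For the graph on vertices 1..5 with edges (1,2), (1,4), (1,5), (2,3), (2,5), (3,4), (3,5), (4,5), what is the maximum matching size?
2 (matching: (1,4), (2,5); upper bound floor(n/2) = floor(5/2) = 2)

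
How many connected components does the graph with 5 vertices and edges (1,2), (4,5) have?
3 (components: {1, 2}, {3}, {4, 5})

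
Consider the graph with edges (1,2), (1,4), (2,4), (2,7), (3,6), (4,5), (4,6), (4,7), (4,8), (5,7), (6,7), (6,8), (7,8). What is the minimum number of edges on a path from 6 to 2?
2 (path: 6 -> 7 -> 2, 2 edges)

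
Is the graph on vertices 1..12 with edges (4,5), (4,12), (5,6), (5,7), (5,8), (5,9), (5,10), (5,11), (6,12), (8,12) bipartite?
Yes. Partition: {1, 2, 3, 4, 6, 7, 8, 9, 10, 11}, {5, 12}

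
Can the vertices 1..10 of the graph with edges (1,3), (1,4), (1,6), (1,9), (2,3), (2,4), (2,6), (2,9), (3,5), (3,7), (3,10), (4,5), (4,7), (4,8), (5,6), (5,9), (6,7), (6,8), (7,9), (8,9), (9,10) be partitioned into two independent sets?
Yes. Partition: {1, 2, 5, 7, 8, 10}, {3, 4, 6, 9}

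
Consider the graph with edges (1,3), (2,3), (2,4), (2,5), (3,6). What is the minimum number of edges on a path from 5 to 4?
2 (path: 5 -> 2 -> 4, 2 edges)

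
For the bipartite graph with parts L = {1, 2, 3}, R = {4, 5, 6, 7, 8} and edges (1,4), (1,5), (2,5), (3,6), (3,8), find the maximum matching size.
3 (matching: (1,4), (2,5), (3,8); upper bound min(|L|,|R|) = min(3,5) = 3)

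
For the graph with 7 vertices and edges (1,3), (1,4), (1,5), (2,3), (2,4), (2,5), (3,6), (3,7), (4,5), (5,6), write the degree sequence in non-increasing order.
[4, 4, 3, 3, 3, 2, 1] (degrees: deg(1)=3, deg(2)=3, deg(3)=4, deg(4)=3, deg(5)=4, deg(6)=2, deg(7)=1)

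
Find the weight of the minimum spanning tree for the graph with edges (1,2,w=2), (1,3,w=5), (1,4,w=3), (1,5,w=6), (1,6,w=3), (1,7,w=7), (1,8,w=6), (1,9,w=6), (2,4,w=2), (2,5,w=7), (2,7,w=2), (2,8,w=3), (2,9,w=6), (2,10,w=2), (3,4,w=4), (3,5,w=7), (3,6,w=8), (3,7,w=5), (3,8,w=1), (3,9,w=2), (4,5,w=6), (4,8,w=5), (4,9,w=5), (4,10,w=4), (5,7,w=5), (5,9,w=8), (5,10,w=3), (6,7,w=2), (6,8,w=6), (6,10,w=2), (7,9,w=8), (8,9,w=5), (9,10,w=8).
19 (MST edges: (1,2,w=2), (2,4,w=2), (2,7,w=2), (2,8,w=3), (2,10,w=2), (3,8,w=1), (3,9,w=2), (5,10,w=3), (6,7,w=2); sum of weights 2 + 2 + 2 + 3 + 2 + 1 + 2 + 3 + 2 = 19)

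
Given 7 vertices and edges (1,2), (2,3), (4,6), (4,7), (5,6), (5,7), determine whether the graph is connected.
No, it has 2 components: {1, 2, 3}, {4, 5, 6, 7}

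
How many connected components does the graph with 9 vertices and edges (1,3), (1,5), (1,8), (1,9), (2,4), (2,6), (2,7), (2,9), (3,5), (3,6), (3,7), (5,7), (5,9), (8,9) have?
1 (components: {1, 2, 3, 4, 5, 6, 7, 8, 9})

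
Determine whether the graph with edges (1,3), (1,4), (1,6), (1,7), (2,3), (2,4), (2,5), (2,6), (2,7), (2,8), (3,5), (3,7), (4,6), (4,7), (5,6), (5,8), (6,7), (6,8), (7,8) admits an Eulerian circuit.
Yes (the graph is connected and all 8 vertices have even degree)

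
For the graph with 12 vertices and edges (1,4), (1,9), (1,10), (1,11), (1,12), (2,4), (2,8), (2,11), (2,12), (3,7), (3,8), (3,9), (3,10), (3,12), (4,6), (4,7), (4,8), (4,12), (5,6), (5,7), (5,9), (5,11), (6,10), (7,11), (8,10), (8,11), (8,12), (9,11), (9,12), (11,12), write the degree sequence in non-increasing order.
[7, 7, 6, 6, 5, 5, 5, 4, 4, 4, 4, 3] (degrees: deg(1)=5, deg(2)=4, deg(3)=5, deg(4)=6, deg(5)=4, deg(6)=3, deg(7)=4, deg(8)=6, deg(9)=5, deg(10)=4, deg(11)=7, deg(12)=7)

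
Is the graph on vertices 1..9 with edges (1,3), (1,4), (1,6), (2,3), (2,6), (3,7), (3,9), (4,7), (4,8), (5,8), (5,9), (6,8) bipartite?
Yes. Partition: {1, 2, 7, 8, 9}, {3, 4, 5, 6}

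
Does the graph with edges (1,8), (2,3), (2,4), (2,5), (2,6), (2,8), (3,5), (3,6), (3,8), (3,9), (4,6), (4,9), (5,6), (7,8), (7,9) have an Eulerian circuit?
No (6 vertices have odd degree: {1, 2, 3, 4, 5, 9}; Eulerian circuit requires 0)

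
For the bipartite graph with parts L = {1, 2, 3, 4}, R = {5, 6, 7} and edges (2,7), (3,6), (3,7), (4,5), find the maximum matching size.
3 (matching: (2,7), (3,6), (4,5); upper bound min(|L|,|R|) = min(4,3) = 3)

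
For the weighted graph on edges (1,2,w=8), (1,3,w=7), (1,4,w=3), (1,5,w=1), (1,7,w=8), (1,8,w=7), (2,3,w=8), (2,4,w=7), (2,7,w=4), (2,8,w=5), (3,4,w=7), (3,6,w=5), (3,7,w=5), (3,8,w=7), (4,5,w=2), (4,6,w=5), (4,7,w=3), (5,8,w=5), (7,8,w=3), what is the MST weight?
23 (MST edges: (1,5,w=1), (2,7,w=4), (3,6,w=5), (3,7,w=5), (4,5,w=2), (4,7,w=3), (7,8,w=3); sum of weights 1 + 4 + 5 + 5 + 2 + 3 + 3 = 23)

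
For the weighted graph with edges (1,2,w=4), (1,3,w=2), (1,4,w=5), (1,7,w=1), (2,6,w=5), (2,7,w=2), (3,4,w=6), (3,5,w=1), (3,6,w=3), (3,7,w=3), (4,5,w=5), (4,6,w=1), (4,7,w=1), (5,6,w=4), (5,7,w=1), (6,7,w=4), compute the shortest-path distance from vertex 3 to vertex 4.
3 (path: 3 -> 5 -> 7 -> 4; weights 1 + 1 + 1 = 3)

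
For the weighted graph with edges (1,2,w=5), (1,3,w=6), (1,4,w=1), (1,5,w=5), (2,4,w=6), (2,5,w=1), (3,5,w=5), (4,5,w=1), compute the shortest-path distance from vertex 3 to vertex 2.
6 (path: 3 -> 5 -> 2; weights 5 + 1 = 6)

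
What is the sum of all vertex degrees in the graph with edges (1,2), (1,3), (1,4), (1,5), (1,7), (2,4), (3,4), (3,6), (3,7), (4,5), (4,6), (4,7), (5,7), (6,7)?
28 (handshake: sum of degrees = 2|E| = 2 x 14 = 28)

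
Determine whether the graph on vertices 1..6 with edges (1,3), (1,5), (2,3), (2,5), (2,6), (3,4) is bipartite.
Yes. Partition: {1, 2, 4}, {3, 5, 6}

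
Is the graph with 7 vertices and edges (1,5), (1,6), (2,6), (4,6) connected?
No, it has 3 components: {1, 2, 4, 5, 6}, {3}, {7}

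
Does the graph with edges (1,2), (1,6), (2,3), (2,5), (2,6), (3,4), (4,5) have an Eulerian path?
Yes — and in fact it has an Eulerian circuit (the graph is connected and all 6 vertices have even degree)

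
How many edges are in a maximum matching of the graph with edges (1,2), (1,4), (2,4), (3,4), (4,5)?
2 (matching: (1,2), (4,5); upper bound floor(n/2) = floor(5/2) = 2)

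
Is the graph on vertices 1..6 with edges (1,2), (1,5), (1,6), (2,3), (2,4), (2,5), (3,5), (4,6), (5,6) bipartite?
No (odd cycle of length 3: 2 -> 1 -> 5 -> 2)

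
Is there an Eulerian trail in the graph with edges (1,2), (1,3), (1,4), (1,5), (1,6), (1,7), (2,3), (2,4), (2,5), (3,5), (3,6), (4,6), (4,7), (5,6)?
Yes — and in fact it has an Eulerian circuit (the graph is connected and all 7 vertices have even degree)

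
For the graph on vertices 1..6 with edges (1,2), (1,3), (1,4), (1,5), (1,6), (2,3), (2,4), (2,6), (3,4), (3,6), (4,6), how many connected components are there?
1 (components: {1, 2, 3, 4, 5, 6})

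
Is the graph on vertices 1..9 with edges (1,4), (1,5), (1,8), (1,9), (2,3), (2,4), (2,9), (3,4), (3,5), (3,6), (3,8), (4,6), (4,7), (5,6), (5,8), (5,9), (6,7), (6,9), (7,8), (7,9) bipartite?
No (odd cycle of length 3: 5 -> 1 -> 8 -> 5)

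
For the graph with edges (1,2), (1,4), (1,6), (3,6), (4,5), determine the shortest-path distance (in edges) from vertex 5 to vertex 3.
4 (path: 5 -> 4 -> 1 -> 6 -> 3, 4 edges)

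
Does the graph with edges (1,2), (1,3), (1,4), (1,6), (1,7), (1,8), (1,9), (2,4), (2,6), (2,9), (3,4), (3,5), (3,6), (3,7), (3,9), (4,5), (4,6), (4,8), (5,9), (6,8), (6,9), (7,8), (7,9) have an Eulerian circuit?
No (2 vertices have odd degree: {1, 5}; Eulerian circuit requires 0)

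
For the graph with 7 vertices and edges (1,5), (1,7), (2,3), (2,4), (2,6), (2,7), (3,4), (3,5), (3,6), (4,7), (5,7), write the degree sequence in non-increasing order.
[4, 4, 4, 3, 3, 2, 2] (degrees: deg(1)=2, deg(2)=4, deg(3)=4, deg(4)=3, deg(5)=3, deg(6)=2, deg(7)=4)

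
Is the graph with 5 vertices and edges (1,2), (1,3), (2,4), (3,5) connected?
Yes (BFS from 1 visits [1, 2, 3, 4, 5] — all 5 vertices reached)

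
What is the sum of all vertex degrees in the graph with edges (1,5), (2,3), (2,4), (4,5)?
8 (handshake: sum of degrees = 2|E| = 2 x 4 = 8)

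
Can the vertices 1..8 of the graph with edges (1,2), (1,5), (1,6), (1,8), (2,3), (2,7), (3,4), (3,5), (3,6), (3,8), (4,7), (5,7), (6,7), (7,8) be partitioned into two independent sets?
Yes. Partition: {1, 3, 7}, {2, 4, 5, 6, 8}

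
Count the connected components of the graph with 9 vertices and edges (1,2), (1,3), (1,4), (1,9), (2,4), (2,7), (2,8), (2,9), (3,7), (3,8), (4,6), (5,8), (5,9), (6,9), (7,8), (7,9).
1 (components: {1, 2, 3, 4, 5, 6, 7, 8, 9})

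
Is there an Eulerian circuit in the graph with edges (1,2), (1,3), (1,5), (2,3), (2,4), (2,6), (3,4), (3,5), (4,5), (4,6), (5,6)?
No (2 vertices have odd degree: {1, 6}; Eulerian circuit requires 0)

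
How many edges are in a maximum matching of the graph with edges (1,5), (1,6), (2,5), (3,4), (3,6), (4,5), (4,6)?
3 (matching: (1,6), (2,5), (3,4); upper bound floor(n/2) = floor(6/2) = 3)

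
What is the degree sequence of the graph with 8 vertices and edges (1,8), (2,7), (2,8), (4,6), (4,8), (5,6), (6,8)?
[4, 3, 2, 2, 1, 1, 1, 0] (degrees: deg(1)=1, deg(2)=2, deg(3)=0, deg(4)=2, deg(5)=1, deg(6)=3, deg(7)=1, deg(8)=4)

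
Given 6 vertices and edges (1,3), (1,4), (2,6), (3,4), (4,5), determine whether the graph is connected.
No, it has 2 components: {1, 3, 4, 5}, {2, 6}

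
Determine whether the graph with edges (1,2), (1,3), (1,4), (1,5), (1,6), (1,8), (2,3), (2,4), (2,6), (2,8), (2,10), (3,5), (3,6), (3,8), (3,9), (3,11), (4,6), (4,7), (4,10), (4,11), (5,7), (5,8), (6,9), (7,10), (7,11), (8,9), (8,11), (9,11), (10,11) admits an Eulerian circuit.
No (2 vertices have odd degree: {3, 6}; Eulerian circuit requires 0)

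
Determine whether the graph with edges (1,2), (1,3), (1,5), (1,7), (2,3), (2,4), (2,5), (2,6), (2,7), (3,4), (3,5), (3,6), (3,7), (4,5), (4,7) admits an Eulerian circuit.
Yes (the graph is connected and all 7 vertices have even degree)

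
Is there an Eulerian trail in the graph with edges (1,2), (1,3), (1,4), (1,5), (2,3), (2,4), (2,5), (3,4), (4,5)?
Yes (the graph is connected and exactly 2 vertices have odd degree: {3, 5}; any Eulerian path must start and end at those)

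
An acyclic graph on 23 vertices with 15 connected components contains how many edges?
8 (Each of the 15 component trees on V_i vertices has V_i - 1 edges; summing gives V - C = 23 - 15 = 8)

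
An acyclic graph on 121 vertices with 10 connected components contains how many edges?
111 (Each of the 10 component trees on V_i vertices has V_i - 1 edges; summing gives V - C = 121 - 10 = 111)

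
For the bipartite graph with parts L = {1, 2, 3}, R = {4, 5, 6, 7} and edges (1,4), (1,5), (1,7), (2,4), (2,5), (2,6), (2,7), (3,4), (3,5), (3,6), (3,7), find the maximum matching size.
3 (matching: (1,7), (2,6), (3,5); upper bound min(|L|,|R|) = min(3,4) = 3)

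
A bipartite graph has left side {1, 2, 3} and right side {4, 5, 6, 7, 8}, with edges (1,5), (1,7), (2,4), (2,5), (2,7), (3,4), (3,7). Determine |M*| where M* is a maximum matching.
3 (matching: (1,7), (2,5), (3,4); upper bound min(|L|,|R|) = min(3,5) = 3)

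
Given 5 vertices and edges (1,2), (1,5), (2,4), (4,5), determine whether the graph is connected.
No, it has 2 components: {1, 2, 4, 5}, {3}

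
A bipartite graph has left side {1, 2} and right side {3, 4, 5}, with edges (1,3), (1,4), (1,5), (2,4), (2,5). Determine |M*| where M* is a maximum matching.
2 (matching: (1,5), (2,4); upper bound min(|L|,|R|) = min(2,3) = 2)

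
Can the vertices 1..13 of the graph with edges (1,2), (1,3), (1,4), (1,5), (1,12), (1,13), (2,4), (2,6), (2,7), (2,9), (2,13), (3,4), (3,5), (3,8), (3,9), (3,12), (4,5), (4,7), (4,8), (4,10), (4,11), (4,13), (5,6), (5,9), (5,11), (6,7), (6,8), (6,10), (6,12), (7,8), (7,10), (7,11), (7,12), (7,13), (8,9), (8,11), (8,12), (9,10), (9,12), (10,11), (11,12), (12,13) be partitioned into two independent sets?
No (odd cycle of length 3: 2 -> 1 -> 4 -> 2)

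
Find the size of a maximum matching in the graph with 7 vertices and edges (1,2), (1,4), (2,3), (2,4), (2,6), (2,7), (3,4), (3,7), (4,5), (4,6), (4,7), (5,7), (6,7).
3 (matching: (2,6), (3,7), (4,5); upper bound floor(n/2) = floor(7/2) = 3)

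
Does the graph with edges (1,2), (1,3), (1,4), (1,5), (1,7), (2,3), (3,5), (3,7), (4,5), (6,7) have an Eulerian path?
No (4 vertices have odd degree: {1, 5, 6, 7}; Eulerian path requires 0 or 2)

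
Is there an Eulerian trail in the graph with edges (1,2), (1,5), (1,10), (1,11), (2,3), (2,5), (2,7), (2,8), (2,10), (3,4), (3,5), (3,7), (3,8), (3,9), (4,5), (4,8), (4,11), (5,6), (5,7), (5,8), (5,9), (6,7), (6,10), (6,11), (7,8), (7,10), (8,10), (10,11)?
Yes — and in fact it has an Eulerian circuit (the graph is connected and all 11 vertices have even degree)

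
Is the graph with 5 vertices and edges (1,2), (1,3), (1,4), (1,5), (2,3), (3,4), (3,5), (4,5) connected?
Yes (BFS from 1 visits [1, 2, 3, 4, 5] — all 5 vertices reached)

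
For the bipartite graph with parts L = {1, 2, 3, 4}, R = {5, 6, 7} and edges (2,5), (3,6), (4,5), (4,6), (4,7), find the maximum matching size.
3 (matching: (2,5), (3,6), (4,7); upper bound min(|L|,|R|) = min(4,3) = 3)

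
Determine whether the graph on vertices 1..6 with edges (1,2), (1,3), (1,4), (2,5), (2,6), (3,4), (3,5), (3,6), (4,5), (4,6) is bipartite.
No (odd cycle of length 3: 3 -> 1 -> 4 -> 3)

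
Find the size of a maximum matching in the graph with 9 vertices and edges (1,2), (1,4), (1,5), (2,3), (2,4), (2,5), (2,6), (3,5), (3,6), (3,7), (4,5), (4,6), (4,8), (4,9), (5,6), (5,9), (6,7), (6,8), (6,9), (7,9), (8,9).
4 (matching: (1,5), (3,7), (4,9), (6,8); upper bound floor(n/2) = floor(9/2) = 4)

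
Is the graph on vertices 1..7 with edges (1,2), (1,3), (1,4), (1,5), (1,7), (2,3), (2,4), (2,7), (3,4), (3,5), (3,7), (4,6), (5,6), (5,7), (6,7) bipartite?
No (odd cycle of length 3: 2 -> 1 -> 4 -> 2)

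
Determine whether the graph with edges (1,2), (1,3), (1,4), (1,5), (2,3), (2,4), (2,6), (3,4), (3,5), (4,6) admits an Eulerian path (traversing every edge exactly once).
Yes — and in fact it has an Eulerian circuit (the graph is connected and all 6 vertices have even degree)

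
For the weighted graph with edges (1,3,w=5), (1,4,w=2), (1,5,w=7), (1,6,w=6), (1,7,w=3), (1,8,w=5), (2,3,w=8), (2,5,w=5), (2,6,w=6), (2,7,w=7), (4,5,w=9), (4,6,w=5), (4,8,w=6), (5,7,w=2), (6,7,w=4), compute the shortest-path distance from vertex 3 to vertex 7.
8 (path: 3 -> 1 -> 7; weights 5 + 3 = 8)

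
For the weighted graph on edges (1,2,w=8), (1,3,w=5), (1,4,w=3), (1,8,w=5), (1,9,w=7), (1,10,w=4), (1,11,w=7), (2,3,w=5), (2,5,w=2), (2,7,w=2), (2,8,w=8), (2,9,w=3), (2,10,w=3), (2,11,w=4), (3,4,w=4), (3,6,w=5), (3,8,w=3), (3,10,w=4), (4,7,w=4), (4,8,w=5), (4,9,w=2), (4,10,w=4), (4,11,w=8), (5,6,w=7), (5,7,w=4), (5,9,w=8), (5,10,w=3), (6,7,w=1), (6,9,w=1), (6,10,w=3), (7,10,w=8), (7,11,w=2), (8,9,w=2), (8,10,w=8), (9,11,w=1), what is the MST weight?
20 (MST edges: (1,4,w=3), (2,5,w=2), (2,7,w=2), (2,10,w=3), (3,8,w=3), (4,9,w=2), (6,7,w=1), (6,9,w=1), (8,9,w=2), (9,11,w=1); sum of weights 3 + 2 + 2 + 3 + 3 + 2 + 1 + 1 + 2 + 1 = 20)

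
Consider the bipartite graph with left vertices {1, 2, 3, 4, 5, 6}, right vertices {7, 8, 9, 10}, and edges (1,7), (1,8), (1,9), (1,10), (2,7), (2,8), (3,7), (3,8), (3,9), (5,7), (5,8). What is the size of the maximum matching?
4 (matching: (1,10), (2,8), (3,9), (5,7); upper bound min(|L|,|R|) = min(6,4) = 4)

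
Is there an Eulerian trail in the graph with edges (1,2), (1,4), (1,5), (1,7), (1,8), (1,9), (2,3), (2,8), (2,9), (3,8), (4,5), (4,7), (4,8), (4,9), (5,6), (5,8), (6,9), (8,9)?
Yes (the graph is connected and exactly 2 vertices have odd degree: {4, 9}; any Eulerian path must start and end at those)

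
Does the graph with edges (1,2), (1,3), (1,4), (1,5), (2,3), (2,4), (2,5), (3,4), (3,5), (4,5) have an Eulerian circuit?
Yes (the graph is connected and all 5 vertices have even degree)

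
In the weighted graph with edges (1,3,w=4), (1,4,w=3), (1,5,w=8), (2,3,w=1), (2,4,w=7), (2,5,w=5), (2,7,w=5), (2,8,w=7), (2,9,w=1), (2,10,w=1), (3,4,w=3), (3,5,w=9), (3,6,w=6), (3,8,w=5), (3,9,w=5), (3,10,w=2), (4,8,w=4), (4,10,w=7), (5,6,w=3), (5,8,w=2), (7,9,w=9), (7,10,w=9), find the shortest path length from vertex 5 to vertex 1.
8 (path: 5 -> 1; weights 8 = 8)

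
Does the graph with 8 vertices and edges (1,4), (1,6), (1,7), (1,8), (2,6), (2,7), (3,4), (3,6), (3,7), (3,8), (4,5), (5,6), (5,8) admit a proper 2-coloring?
Yes. Partition: {1, 2, 3, 5}, {4, 6, 7, 8}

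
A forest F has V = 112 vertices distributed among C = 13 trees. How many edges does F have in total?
99 (Each of the 13 component trees on V_i vertices has V_i - 1 edges; summing gives V - C = 112 - 13 = 99)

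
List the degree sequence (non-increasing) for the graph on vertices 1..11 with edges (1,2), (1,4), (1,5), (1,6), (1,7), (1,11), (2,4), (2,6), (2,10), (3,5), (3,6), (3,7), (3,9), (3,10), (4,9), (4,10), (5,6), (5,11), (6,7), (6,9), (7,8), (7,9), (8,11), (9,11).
[6, 6, 5, 5, 5, 4, 4, 4, 4, 3, 2] (degrees: deg(1)=6, deg(2)=4, deg(3)=5, deg(4)=4, deg(5)=4, deg(6)=6, deg(7)=5, deg(8)=2, deg(9)=5, deg(10)=3, deg(11)=4)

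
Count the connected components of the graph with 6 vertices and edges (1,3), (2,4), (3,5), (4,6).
2 (components: {1, 3, 5}, {2, 4, 6})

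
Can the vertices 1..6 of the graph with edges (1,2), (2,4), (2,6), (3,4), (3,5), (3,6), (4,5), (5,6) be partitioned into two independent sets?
No (odd cycle of length 3: 5 -> 4 -> 3 -> 5)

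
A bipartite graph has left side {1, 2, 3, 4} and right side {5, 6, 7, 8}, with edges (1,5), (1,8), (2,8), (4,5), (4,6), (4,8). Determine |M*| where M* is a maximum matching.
3 (matching: (1,5), (2,8), (4,6); upper bound min(|L|,|R|) = min(4,4) = 4)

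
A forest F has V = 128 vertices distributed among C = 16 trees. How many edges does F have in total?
112 (Each of the 16 component trees on V_i vertices has V_i - 1 edges; summing gives V - C = 128 - 16 = 112)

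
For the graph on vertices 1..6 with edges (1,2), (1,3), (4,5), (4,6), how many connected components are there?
2 (components: {1, 2, 3}, {4, 5, 6})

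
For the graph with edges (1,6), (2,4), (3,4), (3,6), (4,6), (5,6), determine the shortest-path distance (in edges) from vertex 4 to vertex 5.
2 (path: 4 -> 6 -> 5, 2 edges)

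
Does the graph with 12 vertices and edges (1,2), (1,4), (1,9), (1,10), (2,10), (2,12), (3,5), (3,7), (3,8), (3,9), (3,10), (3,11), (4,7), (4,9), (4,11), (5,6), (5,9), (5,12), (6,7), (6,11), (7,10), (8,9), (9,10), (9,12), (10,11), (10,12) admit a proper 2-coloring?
No (odd cycle of length 3: 4 -> 1 -> 9 -> 4)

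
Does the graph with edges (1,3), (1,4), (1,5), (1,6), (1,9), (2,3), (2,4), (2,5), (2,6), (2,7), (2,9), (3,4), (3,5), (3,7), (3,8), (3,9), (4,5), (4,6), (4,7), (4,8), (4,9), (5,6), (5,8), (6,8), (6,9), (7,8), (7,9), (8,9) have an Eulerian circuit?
No (4 vertices have odd degree: {1, 3, 7, 9}; Eulerian circuit requires 0)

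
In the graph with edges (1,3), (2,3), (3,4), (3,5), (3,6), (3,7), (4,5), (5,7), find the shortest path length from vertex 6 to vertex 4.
2 (path: 6 -> 3 -> 4, 2 edges)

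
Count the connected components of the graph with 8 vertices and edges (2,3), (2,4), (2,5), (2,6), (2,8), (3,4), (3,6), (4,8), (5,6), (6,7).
2 (components: {1}, {2, 3, 4, 5, 6, 7, 8})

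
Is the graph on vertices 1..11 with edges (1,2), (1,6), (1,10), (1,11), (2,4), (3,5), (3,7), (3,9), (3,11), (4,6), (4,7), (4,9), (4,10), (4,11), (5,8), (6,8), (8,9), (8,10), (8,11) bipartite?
Yes. Partition: {1, 3, 4, 8}, {2, 5, 6, 7, 9, 10, 11}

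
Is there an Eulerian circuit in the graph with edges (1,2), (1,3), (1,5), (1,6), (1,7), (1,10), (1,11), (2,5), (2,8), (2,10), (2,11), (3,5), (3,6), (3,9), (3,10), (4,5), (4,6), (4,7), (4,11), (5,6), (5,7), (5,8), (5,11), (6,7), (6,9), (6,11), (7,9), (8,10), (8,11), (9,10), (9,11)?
No (8 vertices have odd degree: {1, 2, 3, 6, 7, 9, 10, 11}; Eulerian circuit requires 0)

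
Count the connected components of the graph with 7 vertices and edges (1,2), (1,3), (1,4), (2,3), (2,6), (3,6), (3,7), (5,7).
1 (components: {1, 2, 3, 4, 5, 6, 7})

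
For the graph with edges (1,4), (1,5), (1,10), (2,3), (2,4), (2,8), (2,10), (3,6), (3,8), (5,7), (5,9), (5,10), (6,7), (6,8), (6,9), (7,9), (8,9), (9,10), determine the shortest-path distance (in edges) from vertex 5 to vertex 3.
3 (path: 5 -> 10 -> 2 -> 3, 3 edges)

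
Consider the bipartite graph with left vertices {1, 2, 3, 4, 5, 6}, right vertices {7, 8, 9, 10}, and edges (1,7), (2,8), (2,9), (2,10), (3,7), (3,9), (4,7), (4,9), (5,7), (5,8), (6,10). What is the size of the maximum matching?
4 (matching: (1,7), (2,10), (3,9), (5,8); upper bound min(|L|,|R|) = min(6,4) = 4)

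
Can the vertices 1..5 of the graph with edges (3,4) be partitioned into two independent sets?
Yes. Partition: {1, 2, 3, 5}, {4}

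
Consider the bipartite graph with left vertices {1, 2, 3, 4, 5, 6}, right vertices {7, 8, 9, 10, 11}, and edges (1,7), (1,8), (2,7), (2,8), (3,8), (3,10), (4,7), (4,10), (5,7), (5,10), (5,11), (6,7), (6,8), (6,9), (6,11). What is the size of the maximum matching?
5 (matching: (1,8), (2,7), (3,10), (5,11), (6,9); upper bound min(|L|,|R|) = min(6,5) = 5)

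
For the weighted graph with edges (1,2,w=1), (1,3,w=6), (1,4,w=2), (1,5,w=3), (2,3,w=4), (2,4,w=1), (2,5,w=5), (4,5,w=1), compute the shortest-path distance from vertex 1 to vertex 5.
3 (path: 1 -> 5; weights 3 = 3)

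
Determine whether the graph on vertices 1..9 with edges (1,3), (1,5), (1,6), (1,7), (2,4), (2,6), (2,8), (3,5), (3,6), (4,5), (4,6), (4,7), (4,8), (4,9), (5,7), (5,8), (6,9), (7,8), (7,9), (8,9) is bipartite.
No (odd cycle of length 3: 5 -> 1 -> 3 -> 5)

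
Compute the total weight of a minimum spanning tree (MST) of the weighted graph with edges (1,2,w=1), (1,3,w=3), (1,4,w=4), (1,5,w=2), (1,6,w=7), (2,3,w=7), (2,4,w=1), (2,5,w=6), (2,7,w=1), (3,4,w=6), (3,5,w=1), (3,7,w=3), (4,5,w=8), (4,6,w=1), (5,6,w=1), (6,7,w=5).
6 (MST edges: (1,2,w=1), (2,4,w=1), (2,7,w=1), (3,5,w=1), (4,6,w=1), (5,6,w=1); sum of weights 1 + 1 + 1 + 1 + 1 + 1 = 6)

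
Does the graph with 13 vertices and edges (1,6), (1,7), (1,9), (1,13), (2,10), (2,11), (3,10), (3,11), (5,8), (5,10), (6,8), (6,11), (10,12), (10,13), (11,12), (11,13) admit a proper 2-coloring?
Yes. Partition: {1, 4, 8, 10, 11}, {2, 3, 5, 6, 7, 9, 12, 13}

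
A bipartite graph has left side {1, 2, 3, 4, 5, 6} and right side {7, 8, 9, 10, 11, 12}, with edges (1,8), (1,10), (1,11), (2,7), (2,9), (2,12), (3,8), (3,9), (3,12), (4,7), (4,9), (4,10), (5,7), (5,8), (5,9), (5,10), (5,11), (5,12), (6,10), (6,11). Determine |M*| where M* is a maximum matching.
6 (matching: (1,8), (2,12), (3,9), (4,10), (5,7), (6,11); upper bound min(|L|,|R|) = min(6,6) = 6)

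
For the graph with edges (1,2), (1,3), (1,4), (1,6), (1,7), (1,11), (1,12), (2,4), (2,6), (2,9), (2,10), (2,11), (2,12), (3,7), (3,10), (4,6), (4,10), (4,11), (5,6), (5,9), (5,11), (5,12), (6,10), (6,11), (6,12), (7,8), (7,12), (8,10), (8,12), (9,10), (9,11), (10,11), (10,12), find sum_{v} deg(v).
66 (handshake: sum of degrees = 2|E| = 2 x 33 = 66)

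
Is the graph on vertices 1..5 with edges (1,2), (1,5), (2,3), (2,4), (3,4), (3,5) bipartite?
No (odd cycle of length 3: 3 -> 2 -> 4 -> 3)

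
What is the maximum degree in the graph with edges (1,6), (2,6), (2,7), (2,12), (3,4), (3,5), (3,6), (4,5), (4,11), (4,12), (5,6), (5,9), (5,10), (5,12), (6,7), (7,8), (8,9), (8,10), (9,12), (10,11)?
6 (attained at vertex 5)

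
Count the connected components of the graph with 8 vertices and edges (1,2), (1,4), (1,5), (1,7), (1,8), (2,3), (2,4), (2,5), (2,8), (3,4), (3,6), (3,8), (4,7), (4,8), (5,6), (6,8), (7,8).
1 (components: {1, 2, 3, 4, 5, 6, 7, 8})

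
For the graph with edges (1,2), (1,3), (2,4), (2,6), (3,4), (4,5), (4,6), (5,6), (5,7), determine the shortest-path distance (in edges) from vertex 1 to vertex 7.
4 (path: 1 -> 2 -> 4 -> 5 -> 7, 4 edges)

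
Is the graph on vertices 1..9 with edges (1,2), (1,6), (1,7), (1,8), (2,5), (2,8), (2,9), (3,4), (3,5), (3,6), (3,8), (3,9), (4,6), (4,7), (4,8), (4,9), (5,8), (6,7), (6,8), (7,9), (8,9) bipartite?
No (odd cycle of length 3: 7 -> 1 -> 6 -> 7)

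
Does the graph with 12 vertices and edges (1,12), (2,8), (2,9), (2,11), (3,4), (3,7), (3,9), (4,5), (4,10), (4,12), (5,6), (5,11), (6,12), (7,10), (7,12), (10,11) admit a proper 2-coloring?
Yes. Partition: {1, 4, 6, 7, 8, 9, 11}, {2, 3, 5, 10, 12}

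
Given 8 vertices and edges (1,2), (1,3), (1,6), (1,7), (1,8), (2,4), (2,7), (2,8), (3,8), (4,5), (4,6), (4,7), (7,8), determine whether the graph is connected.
Yes (BFS from 1 visits [1, 2, 3, 6, 7, 8, 4, 5] — all 8 vertices reached)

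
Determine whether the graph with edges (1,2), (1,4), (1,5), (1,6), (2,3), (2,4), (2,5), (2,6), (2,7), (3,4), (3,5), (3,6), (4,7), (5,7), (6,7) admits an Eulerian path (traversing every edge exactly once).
Yes — and in fact it has an Eulerian circuit (the graph is connected and all 7 vertices have even degree)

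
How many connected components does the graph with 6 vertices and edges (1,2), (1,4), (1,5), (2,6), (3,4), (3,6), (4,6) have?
1 (components: {1, 2, 3, 4, 5, 6})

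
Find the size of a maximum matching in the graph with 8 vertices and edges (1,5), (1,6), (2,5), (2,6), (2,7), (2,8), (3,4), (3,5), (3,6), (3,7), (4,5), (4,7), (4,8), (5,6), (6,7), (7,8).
4 (matching: (1,5), (2,6), (3,4), (7,8); upper bound floor(n/2) = floor(8/2) = 4)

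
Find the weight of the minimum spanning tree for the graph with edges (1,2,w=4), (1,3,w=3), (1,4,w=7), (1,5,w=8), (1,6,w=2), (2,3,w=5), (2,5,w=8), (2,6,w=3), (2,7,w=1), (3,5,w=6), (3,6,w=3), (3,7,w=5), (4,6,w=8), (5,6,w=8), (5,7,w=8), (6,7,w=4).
22 (MST edges: (1,3,w=3), (1,4,w=7), (1,6,w=2), (2,6,w=3), (2,7,w=1), (3,5,w=6); sum of weights 3 + 7 + 2 + 3 + 1 + 6 = 22)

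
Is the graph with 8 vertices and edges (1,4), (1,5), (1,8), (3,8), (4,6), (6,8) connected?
No, it has 3 components: {1, 3, 4, 5, 6, 8}, {2}, {7}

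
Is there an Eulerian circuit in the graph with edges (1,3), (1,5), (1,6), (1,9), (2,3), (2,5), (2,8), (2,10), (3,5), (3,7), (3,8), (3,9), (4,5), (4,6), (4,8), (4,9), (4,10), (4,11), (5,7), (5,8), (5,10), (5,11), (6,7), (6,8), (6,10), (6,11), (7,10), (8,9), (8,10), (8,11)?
Yes (the graph is connected and all 11 vertices have even degree)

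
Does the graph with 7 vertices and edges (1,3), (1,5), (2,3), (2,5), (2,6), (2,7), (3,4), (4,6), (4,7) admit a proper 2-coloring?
Yes. Partition: {1, 2, 4}, {3, 5, 6, 7}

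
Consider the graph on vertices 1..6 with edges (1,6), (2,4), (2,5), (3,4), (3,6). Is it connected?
Yes (BFS from 1 visits [1, 6, 3, 4, 2, 5] — all 6 vertices reached)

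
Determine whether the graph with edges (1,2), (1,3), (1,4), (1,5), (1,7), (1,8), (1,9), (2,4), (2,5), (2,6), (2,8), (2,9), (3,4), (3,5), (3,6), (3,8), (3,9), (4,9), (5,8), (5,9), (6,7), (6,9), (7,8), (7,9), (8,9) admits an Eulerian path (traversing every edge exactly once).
Yes (the graph is connected and exactly 2 vertices have odd degree: {1, 5}; any Eulerian path must start and end at those)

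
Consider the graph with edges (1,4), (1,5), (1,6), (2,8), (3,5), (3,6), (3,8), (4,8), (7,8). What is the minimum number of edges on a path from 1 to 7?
3 (path: 1 -> 4 -> 8 -> 7, 3 edges)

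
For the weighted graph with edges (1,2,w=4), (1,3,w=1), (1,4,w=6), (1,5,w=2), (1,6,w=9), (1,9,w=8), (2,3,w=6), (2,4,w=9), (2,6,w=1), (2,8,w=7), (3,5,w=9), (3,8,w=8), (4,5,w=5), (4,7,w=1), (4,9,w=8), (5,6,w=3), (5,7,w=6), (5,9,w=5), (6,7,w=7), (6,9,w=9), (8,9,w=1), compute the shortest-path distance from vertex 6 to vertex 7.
7 (path: 6 -> 7; weights 7 = 7)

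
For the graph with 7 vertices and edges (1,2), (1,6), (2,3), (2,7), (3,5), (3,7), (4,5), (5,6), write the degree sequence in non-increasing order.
[3, 3, 3, 2, 2, 2, 1] (degrees: deg(1)=2, deg(2)=3, deg(3)=3, deg(4)=1, deg(5)=3, deg(6)=2, deg(7)=2)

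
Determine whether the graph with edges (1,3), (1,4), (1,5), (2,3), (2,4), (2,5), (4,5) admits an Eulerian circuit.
No (4 vertices have odd degree: {1, 2, 4, 5}; Eulerian circuit requires 0)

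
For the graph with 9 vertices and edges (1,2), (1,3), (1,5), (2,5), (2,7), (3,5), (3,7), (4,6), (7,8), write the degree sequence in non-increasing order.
[3, 3, 3, 3, 3, 1, 1, 1, 0] (degrees: deg(1)=3, deg(2)=3, deg(3)=3, deg(4)=1, deg(5)=3, deg(6)=1, deg(7)=3, deg(8)=1, deg(9)=0)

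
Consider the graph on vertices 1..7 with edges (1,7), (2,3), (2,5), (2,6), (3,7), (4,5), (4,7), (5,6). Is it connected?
Yes (BFS from 1 visits [1, 7, 3, 4, 2, 5, 6] — all 7 vertices reached)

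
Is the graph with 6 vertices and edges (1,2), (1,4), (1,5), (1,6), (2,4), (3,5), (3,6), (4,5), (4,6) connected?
Yes (BFS from 1 visits [1, 2, 4, 5, 6, 3] — all 6 vertices reached)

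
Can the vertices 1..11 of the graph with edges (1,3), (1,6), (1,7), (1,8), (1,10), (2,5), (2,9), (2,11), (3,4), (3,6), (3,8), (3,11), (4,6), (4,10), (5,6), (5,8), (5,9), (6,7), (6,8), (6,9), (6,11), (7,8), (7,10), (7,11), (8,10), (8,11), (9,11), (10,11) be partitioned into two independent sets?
No (odd cycle of length 3: 6 -> 1 -> 7 -> 6)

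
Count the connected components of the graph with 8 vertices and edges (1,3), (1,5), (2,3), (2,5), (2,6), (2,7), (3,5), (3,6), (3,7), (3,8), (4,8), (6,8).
1 (components: {1, 2, 3, 4, 5, 6, 7, 8})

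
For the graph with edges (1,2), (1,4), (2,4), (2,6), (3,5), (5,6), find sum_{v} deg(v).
12 (handshake: sum of degrees = 2|E| = 2 x 6 = 12)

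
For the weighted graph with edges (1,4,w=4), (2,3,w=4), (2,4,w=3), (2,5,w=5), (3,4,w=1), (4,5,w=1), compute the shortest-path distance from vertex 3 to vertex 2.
4 (path: 3 -> 2; weights 4 = 4)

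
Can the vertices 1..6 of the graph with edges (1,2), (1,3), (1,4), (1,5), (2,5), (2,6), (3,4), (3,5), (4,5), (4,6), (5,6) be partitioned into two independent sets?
No (odd cycle of length 3: 3 -> 1 -> 5 -> 3)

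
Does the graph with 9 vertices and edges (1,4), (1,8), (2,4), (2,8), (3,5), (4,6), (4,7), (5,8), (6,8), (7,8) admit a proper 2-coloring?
Yes. Partition: {1, 2, 5, 6, 7, 9}, {3, 4, 8}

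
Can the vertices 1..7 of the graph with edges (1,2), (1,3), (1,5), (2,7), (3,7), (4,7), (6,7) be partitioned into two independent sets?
Yes. Partition: {1, 7}, {2, 3, 4, 5, 6}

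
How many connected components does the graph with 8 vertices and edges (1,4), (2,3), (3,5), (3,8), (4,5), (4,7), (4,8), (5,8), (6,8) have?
1 (components: {1, 2, 3, 4, 5, 6, 7, 8})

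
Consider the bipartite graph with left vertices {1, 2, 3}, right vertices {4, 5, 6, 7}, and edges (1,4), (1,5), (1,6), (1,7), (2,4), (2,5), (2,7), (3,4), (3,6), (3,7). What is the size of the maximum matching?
3 (matching: (1,7), (2,5), (3,6); upper bound min(|L|,|R|) = min(3,4) = 3)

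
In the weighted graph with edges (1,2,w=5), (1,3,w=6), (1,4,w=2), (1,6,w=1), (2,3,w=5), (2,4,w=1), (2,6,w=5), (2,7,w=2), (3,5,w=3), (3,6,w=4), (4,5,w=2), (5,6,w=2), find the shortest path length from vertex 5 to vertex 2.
3 (path: 5 -> 4 -> 2; weights 2 + 1 = 3)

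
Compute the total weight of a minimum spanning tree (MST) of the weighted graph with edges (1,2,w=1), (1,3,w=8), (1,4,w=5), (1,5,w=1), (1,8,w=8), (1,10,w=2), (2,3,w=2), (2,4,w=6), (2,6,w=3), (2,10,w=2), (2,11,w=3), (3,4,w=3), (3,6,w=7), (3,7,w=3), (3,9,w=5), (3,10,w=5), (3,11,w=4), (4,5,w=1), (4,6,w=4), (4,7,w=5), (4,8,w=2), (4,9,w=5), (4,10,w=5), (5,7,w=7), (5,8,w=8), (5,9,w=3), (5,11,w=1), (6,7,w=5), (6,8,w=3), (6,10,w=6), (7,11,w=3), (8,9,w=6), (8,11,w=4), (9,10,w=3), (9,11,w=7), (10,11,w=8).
19 (MST edges: (1,2,w=1), (1,5,w=1), (1,10,w=2), (2,3,w=2), (2,6,w=3), (3,7,w=3), (4,5,w=1), (4,8,w=2), (5,9,w=3), (5,11,w=1); sum of weights 1 + 1 + 2 + 2 + 3 + 3 + 1 + 2 + 3 + 1 = 19)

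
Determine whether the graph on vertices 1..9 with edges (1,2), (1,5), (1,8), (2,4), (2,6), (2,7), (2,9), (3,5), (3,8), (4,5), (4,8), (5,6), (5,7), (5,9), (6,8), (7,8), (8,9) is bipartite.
Yes. Partition: {1, 3, 4, 6, 7, 9}, {2, 5, 8}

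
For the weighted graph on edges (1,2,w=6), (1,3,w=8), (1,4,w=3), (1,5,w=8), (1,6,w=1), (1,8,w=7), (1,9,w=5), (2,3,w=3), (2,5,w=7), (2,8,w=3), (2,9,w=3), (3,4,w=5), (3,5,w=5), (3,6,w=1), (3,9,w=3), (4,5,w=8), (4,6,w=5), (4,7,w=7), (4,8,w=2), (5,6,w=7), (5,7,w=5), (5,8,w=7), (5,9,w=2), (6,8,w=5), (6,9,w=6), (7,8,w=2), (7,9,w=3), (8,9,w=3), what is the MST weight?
17 (MST edges: (1,4,w=3), (1,6,w=1), (2,3,w=3), (2,9,w=3), (3,6,w=1), (4,8,w=2), (5,9,w=2), (7,8,w=2); sum of weights 3 + 1 + 3 + 3 + 1 + 2 + 2 + 2 = 17)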